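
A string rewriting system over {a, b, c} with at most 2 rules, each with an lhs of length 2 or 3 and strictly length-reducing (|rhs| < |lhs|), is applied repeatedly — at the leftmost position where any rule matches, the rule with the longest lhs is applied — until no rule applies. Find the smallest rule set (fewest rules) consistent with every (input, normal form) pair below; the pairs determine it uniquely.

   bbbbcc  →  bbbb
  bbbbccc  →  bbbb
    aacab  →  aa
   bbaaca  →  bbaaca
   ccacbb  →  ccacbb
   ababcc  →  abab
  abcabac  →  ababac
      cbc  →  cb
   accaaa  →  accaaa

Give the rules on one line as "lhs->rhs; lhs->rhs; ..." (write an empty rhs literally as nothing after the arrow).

bc->b; cab->

  | bbbbcc => bbbbc => bbbb
  | bbbbccc => bbbbcc => bbbbc => bbbb
  | aacab => aa
  | bbaaca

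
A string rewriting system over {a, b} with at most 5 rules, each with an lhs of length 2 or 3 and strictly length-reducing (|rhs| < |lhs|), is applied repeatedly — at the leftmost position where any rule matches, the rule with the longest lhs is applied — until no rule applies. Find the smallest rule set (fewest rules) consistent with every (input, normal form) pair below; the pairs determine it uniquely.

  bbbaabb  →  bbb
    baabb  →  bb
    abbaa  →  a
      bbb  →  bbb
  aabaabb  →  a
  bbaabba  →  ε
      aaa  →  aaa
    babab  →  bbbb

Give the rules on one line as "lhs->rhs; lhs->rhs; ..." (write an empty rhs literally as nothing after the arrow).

  | bbbaabb => babb => bbb
  | baabb => bab => bb
  | abbaa => bbaa => a
  | bbb

aab->a; ab->b; aba->bb; bba->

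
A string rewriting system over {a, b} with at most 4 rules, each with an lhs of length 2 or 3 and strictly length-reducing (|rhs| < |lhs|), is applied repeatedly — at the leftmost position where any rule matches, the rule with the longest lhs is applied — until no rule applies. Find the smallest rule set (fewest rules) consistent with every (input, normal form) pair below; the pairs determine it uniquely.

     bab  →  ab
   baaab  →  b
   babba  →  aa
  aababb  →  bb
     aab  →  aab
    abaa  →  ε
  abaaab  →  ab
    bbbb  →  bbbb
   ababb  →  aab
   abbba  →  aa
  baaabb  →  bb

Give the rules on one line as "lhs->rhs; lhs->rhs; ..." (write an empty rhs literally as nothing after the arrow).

  | bab => ab
  | baaab => aaab => b
  | babba => abba => aba => aa
  | aababb => aaabb => bb

aaa->; abb->ab; ba->a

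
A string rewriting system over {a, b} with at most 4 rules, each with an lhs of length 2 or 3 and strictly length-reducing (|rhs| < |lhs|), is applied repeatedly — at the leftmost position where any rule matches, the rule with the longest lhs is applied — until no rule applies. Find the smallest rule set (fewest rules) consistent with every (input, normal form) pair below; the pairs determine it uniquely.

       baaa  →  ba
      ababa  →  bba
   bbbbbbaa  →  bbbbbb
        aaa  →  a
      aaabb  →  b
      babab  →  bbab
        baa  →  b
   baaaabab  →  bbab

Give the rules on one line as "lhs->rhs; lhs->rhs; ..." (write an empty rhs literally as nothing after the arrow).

aa->; aba->ba; abb->b

  | baaa => ba
  | ababa => baba => bba
  | bbbbbbaa => bbbbbb
  | aaa => a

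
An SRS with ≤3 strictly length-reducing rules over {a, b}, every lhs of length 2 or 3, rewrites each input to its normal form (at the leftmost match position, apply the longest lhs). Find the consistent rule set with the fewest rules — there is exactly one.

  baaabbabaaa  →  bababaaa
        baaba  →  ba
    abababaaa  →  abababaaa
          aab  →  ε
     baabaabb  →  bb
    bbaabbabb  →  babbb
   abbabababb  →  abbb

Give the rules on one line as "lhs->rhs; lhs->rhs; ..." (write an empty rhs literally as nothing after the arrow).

aab->; bba->b

  | baaabbabaaa => bababaaa
  | baaba => ba
  | abababaaa
  | aab => ε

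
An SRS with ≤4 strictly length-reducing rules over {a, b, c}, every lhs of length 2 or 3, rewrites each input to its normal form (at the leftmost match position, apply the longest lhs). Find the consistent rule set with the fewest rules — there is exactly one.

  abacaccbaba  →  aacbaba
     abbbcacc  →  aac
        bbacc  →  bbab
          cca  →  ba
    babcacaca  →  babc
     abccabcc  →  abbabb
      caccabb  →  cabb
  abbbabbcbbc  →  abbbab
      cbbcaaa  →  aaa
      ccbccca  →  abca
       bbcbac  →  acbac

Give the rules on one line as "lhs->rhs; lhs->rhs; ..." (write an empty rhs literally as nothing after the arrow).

  | abacaccbaba => abcccbaba => abbcbaba => aacbaba
  | abbbcacc => abacacc => abccc => abbc => aac
  | bbacc => bbab
  | cca => ba

aca->c; bbc->ac; cac->; cc->b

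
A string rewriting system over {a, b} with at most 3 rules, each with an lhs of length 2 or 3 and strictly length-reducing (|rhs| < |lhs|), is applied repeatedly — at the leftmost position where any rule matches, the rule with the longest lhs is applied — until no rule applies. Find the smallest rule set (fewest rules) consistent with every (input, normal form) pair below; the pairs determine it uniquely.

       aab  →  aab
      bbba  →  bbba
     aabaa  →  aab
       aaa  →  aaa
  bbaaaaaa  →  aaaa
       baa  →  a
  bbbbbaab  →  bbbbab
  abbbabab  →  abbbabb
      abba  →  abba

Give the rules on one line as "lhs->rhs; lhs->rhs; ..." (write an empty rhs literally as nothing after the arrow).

aba->ab; baa->a

  | aab
  | bbba
  | aabaa => aaba => aab
  | aaa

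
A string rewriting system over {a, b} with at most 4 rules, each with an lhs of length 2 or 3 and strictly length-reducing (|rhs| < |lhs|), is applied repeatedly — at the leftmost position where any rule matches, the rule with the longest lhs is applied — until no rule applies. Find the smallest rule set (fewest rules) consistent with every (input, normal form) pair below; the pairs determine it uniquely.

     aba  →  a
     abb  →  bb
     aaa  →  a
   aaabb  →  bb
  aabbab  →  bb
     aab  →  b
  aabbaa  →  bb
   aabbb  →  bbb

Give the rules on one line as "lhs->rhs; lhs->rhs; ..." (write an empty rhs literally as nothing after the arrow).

  | aba => a
  | abb => bb
  | aaa => a
  | aaabb => abb => bb

aa->; ab->; abb->bb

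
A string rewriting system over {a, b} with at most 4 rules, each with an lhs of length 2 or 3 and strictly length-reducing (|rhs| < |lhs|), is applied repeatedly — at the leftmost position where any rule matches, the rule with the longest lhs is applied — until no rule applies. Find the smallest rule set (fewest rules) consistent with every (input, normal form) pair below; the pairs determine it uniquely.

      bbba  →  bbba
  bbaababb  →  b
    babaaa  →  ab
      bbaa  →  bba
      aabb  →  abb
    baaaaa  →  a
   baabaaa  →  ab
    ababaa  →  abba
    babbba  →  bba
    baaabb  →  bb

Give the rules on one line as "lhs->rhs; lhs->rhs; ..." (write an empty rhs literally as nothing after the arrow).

  | bbba
  | bbaababb => bbababb => babb => b
  | babaaa => aaa => ab
  | bbaa => bba

aa->a; aaa->ab; aba->ab; bab->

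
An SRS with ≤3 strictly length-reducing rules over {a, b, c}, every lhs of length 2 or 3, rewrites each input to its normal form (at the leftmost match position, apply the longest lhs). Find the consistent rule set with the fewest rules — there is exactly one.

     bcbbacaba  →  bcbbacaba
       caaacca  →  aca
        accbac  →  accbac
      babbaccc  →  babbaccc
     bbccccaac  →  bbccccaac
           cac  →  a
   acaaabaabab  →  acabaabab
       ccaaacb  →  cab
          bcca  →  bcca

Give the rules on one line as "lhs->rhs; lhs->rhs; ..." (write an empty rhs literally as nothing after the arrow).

  | bcbbacaba
  | caaacca => cacca => aca
  | accbac
  | babbaccc

aaa->a; cac->a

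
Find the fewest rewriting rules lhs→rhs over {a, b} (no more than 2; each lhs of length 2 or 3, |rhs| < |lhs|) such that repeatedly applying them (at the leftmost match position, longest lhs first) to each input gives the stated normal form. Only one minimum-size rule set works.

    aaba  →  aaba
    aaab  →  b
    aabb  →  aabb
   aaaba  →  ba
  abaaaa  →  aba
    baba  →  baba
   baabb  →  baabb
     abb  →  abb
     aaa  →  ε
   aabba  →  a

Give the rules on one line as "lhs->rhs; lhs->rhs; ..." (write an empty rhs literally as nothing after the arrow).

  | aaba
  | aaab => b
  | aabb
  | aaaba => ba

aaa->; bba->aa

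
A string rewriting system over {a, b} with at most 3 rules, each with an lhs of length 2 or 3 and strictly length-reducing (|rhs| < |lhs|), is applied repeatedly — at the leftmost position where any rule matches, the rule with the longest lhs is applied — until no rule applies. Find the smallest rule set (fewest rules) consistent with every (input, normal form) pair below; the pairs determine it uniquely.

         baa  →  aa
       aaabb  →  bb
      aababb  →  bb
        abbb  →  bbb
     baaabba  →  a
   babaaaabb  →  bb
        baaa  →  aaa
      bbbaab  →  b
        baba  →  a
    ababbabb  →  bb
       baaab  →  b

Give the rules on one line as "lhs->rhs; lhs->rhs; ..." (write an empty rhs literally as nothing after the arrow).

  | baa => aa
  | aaabb => aabb => abb => bb
  | aababb => ababb => babb => abb => bb
  | abbb => bbb

ab->b; ba->a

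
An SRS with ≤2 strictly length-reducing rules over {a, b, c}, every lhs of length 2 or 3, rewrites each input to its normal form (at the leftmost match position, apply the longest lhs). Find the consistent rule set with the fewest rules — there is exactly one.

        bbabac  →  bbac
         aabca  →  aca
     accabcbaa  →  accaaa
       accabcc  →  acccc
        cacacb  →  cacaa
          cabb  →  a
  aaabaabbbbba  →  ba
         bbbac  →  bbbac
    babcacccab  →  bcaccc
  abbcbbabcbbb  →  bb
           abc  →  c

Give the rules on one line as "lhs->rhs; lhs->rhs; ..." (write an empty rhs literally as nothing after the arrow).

ab->; cb->a

  | bbabac => bbac
  | aabca => aca
  | accabcbaa => acccbaa => accaaa
  | accabcc => acccc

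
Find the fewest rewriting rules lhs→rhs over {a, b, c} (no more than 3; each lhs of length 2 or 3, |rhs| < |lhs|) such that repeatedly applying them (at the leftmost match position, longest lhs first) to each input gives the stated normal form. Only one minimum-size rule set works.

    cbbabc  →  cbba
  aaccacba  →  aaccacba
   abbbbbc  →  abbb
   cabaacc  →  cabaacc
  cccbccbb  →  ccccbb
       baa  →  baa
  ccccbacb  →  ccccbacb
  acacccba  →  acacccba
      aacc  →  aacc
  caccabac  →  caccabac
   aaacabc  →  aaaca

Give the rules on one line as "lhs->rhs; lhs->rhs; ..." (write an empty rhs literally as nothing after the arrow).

  | cbbabc => cbba
  | aaccacba
  | abbbbbc => abbb
  | cabaacc

bbc->; bc->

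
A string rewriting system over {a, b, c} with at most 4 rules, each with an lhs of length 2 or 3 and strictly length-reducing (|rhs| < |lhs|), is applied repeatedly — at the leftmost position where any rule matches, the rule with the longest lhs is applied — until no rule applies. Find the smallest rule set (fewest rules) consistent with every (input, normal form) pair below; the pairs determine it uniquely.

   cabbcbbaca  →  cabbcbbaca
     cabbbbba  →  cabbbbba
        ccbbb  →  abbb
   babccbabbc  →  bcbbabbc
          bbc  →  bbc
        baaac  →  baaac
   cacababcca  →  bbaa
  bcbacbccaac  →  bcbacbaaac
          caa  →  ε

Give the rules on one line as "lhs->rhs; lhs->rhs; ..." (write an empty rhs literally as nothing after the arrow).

aba->cb; caa->; cc->a

  | cabbcbbaca
  | cabbbbba
  | ccbbb => abbb
  | babccbabbc => babababbc => bcbbabbc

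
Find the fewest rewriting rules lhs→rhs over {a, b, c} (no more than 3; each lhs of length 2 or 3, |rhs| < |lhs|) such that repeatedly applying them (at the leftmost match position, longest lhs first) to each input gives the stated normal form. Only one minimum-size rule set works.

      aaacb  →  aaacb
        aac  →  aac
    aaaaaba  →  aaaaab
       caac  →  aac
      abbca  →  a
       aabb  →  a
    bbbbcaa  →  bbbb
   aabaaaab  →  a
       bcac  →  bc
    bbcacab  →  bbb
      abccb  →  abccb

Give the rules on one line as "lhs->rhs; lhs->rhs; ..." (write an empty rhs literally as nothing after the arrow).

  | aaacb
  | aac
  | aaaaaba => aaaaab
  | caac => aac

abb->; ba->b; ca->a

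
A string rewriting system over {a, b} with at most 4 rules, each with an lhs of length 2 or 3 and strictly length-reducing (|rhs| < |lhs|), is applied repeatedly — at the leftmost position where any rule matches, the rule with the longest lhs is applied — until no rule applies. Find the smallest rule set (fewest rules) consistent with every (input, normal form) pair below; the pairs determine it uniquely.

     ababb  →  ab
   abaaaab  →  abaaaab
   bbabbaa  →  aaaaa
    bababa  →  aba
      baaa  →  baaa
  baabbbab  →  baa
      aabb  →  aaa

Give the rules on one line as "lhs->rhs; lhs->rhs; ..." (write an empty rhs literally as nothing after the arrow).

  | ababb => ab
  | abaaaab
  | bbabbaa => aabbaa => aaaaa
  | bababa => aba

bab->; bb->a; bbb->b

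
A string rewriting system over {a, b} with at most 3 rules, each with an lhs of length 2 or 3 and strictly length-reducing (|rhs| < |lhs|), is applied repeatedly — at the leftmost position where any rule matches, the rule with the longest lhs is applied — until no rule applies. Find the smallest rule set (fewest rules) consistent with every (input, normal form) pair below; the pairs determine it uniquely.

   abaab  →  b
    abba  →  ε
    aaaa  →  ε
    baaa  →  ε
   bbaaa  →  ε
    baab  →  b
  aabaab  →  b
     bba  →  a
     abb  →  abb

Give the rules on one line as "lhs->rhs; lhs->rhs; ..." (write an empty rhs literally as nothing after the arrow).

aa->; aaa->aa; ba->a

  | abaab => aaab => aab => b
  | abba => aba => aa => ε
  | aaaa => aaa => aa => ε
  | baaa => aaa => aa => ε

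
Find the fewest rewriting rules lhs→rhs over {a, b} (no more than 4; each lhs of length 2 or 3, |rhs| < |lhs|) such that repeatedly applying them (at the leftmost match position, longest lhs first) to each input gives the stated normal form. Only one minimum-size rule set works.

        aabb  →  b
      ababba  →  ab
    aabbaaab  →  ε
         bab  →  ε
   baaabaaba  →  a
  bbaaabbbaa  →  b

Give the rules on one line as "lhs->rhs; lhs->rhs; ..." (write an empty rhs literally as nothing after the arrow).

  | aabb => bbb => b
  | ababba => abbba => aba => ab
  | aabbaaab => bbbaaab => baaab => baab => bab => bb => ε
  | bab => bb => ε

aa->b; ba->b; bb->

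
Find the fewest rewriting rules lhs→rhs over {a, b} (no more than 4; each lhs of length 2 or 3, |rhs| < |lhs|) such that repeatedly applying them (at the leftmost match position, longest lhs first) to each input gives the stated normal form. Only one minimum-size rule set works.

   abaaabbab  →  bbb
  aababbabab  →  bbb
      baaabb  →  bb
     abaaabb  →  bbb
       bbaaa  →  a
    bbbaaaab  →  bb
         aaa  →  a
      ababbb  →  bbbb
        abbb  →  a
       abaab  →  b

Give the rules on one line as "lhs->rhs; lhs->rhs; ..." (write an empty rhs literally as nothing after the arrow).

  | abaaabbab => aaaabbab => baabbab => aabbab => bbbab => bbb
  | aababbabab => bbabbabab => bbbabab => bbbab => bbb
  | baaabb => aaabb => babb => bb
  | abaaabb => aaaabb => baabb => aabb => bbb

aa->b; ab->a; ba->a; bab->b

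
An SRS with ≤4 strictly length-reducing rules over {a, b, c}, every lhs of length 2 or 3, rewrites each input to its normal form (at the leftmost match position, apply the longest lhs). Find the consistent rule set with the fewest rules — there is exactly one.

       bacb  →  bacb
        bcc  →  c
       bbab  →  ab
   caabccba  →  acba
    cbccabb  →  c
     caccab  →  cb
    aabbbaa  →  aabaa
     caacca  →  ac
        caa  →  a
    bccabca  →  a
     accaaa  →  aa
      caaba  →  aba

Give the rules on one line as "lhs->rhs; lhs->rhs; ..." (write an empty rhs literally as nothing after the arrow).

bb->; bc->; ca->

  | bacb
  | bcc => c
  | bbab => ab
  | caabccba => abccba => acba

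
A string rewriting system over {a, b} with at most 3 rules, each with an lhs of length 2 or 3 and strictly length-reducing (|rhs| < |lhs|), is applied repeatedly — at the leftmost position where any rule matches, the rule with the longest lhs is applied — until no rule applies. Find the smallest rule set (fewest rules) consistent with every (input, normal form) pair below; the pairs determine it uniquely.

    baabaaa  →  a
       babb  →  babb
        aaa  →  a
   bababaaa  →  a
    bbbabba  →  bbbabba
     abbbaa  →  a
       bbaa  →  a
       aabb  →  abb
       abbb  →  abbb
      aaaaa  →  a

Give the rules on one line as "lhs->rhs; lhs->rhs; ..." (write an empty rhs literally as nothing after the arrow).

aa->a; baa->aa

  | baabaaa => aabaaa => abaaa => aaaa => aaa => aa => a
  | babb
  | aaa => aa => a
  | bababaaa => babaaaa => baaaaa => aaaaa => aaaa => aaa => aa => a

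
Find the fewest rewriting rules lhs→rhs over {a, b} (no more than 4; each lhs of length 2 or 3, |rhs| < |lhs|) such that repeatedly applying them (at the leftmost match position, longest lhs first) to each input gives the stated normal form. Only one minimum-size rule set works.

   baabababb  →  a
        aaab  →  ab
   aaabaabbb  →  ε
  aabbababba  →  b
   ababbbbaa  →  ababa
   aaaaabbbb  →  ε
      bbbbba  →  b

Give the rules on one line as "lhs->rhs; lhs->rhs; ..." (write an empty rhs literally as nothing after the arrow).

aa->; bb->a; bba->b; bbb->bb

  | baabababb => bbababb => bbabb => bbb => bb => a
  | aaab => ab
  | aaabaabbb => abaabbb => abbbb => abbb => abb => aa => ε
  | aabbababba => bbababba => bbabba => bbba => bba => b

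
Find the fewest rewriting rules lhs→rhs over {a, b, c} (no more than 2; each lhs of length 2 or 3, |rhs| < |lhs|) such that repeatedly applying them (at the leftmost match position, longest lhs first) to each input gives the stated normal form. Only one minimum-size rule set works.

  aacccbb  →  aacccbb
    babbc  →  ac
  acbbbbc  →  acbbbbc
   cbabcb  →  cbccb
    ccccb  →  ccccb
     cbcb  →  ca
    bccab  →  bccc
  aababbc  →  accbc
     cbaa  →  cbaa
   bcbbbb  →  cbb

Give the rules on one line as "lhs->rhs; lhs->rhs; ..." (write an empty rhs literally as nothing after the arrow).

ab->c; bcb->a

  | aacccbb
  | babbc => bcbc => ac
  | acbbbbc
  | cbabcb => cbccb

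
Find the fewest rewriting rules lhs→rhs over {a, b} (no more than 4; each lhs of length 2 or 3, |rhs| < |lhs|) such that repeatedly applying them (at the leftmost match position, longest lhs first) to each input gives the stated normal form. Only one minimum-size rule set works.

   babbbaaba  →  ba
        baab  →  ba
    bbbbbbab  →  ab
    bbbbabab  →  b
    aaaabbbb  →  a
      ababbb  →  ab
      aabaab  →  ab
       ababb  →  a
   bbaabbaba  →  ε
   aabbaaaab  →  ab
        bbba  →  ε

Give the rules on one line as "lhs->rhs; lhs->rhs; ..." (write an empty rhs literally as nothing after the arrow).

  | babbbaaba => babbaaba => babaaba => baaaba => baaba => baba => baa => ba
  | baab => bab => ba
  | bbbbbbab => abbbbab => aabbab => abbab => aaab => aab => ab
  | bbbbabab => abbabab => aaabab => aabab => abab => b

aa->a; aba->; bab->ba; bb->a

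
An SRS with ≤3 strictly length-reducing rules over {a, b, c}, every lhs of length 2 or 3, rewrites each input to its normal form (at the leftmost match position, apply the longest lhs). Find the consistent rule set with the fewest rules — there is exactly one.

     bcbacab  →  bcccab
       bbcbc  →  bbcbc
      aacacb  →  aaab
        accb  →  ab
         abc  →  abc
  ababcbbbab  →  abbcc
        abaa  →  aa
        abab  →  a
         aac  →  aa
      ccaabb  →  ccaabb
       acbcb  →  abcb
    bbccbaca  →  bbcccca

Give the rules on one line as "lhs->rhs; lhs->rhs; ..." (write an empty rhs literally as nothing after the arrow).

  | bcbacab => bcccab
  | bbcbc
  | aacacb => aaacb => aaab
  | accb => acb => ab

ac->a; ba->c; bab->cc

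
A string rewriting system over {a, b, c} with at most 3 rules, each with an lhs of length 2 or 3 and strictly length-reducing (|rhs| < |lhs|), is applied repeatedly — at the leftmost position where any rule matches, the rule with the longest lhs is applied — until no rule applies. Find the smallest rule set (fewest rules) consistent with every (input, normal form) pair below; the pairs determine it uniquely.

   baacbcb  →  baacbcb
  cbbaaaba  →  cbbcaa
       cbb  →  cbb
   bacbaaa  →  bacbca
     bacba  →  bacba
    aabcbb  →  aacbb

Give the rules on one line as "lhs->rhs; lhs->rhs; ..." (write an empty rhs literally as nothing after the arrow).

aaa->ca; ab->a

  | baacbcb
  | cbbaaaba => cbbcaba => cbbcaa
  | cbb
  | bacbaaa => bacbca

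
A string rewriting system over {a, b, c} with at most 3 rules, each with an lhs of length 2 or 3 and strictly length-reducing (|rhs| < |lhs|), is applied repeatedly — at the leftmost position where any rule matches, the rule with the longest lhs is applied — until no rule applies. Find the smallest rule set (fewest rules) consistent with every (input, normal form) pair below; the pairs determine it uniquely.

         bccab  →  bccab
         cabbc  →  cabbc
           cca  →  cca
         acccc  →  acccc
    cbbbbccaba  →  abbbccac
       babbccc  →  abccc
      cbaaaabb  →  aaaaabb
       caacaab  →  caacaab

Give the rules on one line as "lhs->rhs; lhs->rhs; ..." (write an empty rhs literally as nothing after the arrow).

  | bccab
  | cabbc
  | cca
  | acccc

ba->c; cb->a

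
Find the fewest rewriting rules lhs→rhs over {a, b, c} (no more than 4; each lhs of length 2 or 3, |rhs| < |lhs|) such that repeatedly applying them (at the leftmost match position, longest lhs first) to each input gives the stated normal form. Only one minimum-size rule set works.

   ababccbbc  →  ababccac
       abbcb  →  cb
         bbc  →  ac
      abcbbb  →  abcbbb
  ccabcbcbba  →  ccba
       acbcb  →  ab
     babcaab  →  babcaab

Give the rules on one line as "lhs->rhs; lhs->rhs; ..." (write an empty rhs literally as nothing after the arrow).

  | ababccbbc => ababccac
  | abbcb => cb
  | bbc => ac
  | abcbbb

abb->; bbc->ac; cbc->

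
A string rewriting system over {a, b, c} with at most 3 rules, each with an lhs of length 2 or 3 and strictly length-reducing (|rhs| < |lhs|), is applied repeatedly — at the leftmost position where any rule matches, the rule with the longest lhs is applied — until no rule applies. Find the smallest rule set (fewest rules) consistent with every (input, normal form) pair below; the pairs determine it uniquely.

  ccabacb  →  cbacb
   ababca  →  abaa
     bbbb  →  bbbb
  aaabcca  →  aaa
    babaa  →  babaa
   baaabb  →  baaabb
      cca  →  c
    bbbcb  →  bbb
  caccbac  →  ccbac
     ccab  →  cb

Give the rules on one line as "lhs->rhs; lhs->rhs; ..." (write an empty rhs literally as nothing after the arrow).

  | ccabacb => cbacb
  | ababca => abaa
  | bbbb
  | aaabcca => aaaca => aaa

bc->; ca->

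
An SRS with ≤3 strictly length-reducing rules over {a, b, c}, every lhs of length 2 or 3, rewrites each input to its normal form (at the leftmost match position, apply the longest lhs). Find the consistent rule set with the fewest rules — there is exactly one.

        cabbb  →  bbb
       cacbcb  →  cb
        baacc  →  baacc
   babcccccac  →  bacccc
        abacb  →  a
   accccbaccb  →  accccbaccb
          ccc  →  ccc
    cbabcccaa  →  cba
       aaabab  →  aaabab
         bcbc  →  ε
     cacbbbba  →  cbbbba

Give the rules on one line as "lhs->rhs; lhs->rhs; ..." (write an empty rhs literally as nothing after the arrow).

  | cabbb => bbb
  | cacbcb => cbcb => cb
  | baacc
  | babcccccac => baccccac => bacccc

acb->c; bc->; ca->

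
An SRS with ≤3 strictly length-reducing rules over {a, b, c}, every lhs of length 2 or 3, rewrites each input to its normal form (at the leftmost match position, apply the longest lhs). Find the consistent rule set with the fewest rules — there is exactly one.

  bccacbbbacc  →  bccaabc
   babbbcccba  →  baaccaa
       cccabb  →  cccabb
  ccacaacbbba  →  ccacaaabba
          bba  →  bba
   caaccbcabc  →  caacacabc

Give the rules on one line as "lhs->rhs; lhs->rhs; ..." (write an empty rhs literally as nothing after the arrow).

  | bccacbbbacc => bccaabbacc => bccaabc
  | babbbcccba => baacccba => baaccaa
  | cccabb
  | ccacaacbbba => ccacaaabba

bac->; bbb->a; cb->a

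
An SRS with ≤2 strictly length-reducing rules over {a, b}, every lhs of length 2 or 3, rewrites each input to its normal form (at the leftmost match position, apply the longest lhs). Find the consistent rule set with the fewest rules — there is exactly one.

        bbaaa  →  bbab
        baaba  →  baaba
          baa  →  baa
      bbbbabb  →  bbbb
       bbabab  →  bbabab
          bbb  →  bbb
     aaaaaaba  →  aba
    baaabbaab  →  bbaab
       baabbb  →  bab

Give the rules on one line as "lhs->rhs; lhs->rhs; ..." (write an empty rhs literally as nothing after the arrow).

aaa->ab; abb->

  | bbaaa => bbab
  | baaba
  | baa
  | bbbbabb => bbbb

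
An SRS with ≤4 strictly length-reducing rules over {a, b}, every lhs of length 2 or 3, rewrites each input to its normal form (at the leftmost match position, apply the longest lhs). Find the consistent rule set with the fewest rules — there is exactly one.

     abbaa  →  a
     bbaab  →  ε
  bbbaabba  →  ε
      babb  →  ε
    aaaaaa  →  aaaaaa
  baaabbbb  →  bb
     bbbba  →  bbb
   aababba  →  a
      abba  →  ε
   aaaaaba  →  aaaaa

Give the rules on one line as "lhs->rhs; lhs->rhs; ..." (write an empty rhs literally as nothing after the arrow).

ab->; ba->; bab->ba

  | abbaa => baa => a
  | bbaab => bab => ba => ε
  | bbbaabba => bbabba => bbaba => bbaa => ba => ε
  | babb => bab => ba => ε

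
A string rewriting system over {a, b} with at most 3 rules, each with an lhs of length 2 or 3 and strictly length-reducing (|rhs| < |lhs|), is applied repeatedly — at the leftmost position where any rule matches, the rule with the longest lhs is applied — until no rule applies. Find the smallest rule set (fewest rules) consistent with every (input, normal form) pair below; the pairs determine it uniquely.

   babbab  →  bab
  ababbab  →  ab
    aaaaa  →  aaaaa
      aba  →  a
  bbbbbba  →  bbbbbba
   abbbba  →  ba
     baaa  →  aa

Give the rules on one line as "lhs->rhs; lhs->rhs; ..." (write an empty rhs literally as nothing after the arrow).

  | babbab => bbaab => bab
  | ababbab => abbab => baab => ab
  | aaaaa
  | aba => a

aba->a; abb->ba; baa->a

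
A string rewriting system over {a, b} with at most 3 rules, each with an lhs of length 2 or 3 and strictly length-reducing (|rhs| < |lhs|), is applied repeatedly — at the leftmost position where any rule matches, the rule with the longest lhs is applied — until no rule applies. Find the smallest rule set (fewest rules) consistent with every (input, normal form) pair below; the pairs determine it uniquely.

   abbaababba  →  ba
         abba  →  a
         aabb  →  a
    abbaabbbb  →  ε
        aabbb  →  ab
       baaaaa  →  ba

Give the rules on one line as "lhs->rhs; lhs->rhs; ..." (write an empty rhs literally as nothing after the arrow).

aa->; bb->a

  | abbaababba => aaaababba => aababba => babba => baaa => ba
  | abba => aaa => a
  | aabb => bb => a
  | abbaabbbb => aaaabbbb => aabbbb => bbbb => abb => aa => ε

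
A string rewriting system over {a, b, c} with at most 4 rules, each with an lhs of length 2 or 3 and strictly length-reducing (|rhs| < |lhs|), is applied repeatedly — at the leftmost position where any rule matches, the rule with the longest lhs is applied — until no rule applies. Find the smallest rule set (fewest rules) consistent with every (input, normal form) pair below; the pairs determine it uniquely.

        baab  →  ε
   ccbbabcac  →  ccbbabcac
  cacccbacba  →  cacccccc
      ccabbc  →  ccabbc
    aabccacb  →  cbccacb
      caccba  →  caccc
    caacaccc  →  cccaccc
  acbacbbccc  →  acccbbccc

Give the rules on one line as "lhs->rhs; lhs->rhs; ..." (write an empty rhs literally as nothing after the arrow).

aa->c; bcb->; cba->cc

  | baab => bcb => ε
  | ccbbabcac
  | cacccbacba => cacccccba => cacccccc
  | ccabbc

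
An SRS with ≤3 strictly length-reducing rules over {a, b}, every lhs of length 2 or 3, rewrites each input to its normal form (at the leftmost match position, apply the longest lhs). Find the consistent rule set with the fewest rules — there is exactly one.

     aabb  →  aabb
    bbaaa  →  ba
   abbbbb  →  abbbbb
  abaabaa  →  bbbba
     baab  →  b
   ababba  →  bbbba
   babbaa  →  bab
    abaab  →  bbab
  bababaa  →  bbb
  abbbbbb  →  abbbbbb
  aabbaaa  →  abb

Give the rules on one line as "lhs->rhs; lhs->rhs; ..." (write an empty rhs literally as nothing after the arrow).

aba->bb; baa->

  | aabb
  | bbaaa => ba
  | abbbbb
  | abaabaa => bbabaa => bbbba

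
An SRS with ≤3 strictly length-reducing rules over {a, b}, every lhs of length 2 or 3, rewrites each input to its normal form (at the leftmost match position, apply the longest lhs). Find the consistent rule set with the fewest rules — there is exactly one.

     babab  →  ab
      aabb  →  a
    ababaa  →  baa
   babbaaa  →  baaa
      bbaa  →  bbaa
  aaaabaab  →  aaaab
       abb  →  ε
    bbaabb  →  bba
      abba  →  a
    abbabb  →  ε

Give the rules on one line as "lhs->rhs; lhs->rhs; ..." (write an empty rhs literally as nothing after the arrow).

aba->; abb->; bab->

  | babab => ab
  | aabb => a
  | ababaa => baa
  | babbaaa => baaa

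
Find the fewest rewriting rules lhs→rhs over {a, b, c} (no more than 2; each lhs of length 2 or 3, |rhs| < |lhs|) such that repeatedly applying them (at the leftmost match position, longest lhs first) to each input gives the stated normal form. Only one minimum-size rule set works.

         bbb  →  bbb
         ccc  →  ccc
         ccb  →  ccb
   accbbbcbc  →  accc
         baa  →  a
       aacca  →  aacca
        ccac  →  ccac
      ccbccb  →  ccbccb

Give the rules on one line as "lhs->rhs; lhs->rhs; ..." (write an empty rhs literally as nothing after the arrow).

ba->; bcb->aa

  | bbb
  | ccc
  | ccb
  | accbbbcbc => accbbaac => accbac => accc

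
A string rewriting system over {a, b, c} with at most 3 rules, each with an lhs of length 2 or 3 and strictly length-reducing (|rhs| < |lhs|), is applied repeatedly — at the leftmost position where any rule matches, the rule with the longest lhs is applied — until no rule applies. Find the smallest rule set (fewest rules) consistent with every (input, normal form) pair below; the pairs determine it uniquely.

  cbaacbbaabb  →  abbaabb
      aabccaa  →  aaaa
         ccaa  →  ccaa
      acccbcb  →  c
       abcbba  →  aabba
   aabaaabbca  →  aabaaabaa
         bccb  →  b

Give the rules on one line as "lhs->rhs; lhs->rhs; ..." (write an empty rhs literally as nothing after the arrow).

  | cbaacbbaabb => aacbbaabb => abbaabb
  | aabccaa => aaacaa => aaaa
  | ccaa
  | acccbcb => ccbcb => ccb => c

ac->; bc->a; cb->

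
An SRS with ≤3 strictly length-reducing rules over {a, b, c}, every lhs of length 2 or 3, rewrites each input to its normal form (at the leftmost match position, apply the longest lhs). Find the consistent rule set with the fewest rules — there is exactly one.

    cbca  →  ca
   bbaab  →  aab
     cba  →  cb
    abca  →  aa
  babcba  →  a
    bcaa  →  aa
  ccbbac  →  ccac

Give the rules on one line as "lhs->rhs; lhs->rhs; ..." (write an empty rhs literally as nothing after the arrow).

  | cbca => ca
  | bbaab => aab
  | cba => cb
  | abca => aa

ba->b; bba->a; bc->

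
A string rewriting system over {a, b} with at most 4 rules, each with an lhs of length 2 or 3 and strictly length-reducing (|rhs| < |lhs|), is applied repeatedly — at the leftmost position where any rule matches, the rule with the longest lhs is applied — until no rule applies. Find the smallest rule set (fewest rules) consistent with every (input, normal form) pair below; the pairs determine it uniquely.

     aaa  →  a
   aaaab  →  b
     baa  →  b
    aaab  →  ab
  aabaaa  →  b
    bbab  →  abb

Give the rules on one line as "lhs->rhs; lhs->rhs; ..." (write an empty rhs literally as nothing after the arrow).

aa->; ba->b; bba->ab

  | aaa => a
  | aaaab => aab => b
  | baa => ba => b
  | aaab => ab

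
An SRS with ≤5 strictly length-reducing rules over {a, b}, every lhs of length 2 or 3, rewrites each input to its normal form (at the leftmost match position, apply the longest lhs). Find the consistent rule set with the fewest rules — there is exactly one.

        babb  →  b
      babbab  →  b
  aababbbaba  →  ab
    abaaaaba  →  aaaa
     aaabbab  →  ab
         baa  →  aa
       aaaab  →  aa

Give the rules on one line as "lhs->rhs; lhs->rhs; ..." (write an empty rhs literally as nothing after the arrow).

aab->; ba->b; baa->aa; bb->b

  | babb => bbb => bb => b
  | babbab => bbbab => bbab => bab => bb => b
  | aababbbaba => abbbaba => abbaba => ababa => abba => aba => ab
  | abaaaaba => aaaaaba => aaaa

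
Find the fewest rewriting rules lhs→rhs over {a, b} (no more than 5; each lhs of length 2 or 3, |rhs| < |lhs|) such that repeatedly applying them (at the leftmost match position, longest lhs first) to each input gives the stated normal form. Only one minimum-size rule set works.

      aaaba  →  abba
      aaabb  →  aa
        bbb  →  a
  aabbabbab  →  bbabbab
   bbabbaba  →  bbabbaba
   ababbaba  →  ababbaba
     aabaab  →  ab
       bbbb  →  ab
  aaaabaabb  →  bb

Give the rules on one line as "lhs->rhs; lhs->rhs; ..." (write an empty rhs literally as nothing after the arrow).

aaa->ab; aab->b; baa->a; bbb->a

  | aaaba => abba
  | aaabb => abbb => aa
  | bbb => a
  | aabbabbab => bbabbab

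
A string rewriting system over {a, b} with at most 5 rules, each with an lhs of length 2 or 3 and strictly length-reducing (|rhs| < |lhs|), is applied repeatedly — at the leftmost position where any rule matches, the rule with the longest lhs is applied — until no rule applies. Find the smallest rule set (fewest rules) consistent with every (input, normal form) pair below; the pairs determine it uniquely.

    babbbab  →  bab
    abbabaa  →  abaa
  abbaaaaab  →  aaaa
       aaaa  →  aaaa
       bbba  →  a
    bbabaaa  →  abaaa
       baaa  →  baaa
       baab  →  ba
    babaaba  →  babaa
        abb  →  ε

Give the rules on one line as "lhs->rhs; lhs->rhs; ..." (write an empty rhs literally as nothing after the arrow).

aab->a; abb->bb; bb->; bbb->

  | babbbab => bbbbab => bab
  | abbabaa => bbabaa => abaa
  | abbaaaaab => bbaaaaab => aaaaab => aaaa
  | aaaa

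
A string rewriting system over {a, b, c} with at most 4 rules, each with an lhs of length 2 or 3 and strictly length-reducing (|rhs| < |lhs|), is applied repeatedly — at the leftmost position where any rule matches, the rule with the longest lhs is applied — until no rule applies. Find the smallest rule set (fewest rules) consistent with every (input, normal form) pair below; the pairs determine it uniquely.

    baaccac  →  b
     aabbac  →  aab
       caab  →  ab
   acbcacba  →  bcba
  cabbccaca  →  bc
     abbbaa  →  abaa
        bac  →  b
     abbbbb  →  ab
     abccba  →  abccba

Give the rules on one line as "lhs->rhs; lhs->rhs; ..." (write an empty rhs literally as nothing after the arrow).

ac->; bb->b; ca->

  | baaccac => bacac => bac => b
  | aabbac => aabac => aab
  | caab => ab
  | acbcacba => bcacba => bcba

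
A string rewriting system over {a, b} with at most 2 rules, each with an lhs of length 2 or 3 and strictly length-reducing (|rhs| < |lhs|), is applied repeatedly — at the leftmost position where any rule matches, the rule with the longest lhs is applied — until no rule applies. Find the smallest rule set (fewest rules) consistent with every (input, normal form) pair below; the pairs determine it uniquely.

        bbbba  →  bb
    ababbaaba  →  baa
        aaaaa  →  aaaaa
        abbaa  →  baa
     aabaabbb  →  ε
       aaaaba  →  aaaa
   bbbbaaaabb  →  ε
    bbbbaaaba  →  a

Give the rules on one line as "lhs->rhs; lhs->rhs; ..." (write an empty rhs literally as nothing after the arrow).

  | bbbba => bb
  | ababbaaba => abbaaba => baaba => baa
  | aaaaa
  | abbaa => baa

ab->; bba->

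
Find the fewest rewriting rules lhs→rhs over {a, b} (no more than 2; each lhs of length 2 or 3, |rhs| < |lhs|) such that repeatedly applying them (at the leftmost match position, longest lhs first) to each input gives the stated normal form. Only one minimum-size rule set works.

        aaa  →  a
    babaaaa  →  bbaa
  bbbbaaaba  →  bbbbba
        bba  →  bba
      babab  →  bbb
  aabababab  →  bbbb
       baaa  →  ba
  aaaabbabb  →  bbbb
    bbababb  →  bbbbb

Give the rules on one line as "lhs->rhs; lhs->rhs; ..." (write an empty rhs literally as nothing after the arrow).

  | aaa => a
  | babaaaa => bbaaaa => bbaa
  | bbbbaaaba => bbbbaba => bbbbba
  | bba

aaa->a; ab->b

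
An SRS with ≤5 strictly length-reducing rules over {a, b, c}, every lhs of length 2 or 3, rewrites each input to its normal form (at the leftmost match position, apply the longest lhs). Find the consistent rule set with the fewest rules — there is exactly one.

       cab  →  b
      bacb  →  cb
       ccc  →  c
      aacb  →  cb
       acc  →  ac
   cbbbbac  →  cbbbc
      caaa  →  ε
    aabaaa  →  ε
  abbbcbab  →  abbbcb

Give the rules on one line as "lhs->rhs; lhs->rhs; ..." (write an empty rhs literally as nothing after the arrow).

aa->; ba->; ca->; cc->c

  | cab => b
  | bacb => cb
  | ccc => cc => c
  | aacb => cb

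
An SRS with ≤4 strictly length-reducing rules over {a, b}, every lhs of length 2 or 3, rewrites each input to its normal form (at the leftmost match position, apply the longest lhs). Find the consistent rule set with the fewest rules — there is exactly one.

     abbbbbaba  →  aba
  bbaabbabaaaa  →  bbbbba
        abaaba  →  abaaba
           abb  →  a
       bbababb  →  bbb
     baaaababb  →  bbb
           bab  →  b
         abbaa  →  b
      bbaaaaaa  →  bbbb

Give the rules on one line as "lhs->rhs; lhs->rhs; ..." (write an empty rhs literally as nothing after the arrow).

  | abbbbbaba => abbbaba => ababa => aba
  | bbaabbabaaaa => bbaaabaaaa => bbbbaaaa => bbbbba
  | abaaba
  | abb => a

aaa->b; abb->a; bab->b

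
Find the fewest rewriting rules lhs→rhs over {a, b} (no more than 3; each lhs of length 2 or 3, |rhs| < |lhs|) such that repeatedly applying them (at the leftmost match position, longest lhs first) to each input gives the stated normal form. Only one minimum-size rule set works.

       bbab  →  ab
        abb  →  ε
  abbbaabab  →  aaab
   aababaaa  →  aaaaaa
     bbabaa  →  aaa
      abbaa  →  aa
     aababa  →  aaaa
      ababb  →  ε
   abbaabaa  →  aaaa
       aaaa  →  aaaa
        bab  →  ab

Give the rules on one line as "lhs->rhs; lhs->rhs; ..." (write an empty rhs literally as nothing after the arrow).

abb->bb; ba->a; bb->

  | bbab => ab
  | abb => bb => ε
  | abbbaabab => bbbaabab => baabab => aabab => aaab
  | aababaaa => aaabaaa => aaaaaa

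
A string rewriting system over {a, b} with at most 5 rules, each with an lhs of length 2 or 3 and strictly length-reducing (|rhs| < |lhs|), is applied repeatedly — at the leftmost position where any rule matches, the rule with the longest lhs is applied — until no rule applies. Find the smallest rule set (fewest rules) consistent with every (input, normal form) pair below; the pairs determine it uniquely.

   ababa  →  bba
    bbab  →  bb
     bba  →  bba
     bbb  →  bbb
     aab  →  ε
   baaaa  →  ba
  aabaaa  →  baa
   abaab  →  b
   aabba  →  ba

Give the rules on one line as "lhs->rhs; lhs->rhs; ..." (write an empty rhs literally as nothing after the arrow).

aaa->; aab->ab; ab->; aba->b

  | ababa => bba
  | bbab => bb
  | bba
  | bbb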